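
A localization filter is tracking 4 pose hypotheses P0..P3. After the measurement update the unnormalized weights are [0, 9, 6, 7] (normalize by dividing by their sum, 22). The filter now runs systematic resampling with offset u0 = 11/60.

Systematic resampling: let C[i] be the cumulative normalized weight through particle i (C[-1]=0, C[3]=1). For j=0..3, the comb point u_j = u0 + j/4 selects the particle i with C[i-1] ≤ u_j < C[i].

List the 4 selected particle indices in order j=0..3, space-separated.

1 2 3 3

C = [0, 9/22, 15/22, 1]
j=0: u_0=11/60 ∈ [0, 9/22) → index 1
j=1: u_1=13/30 ∈ [9/22, 15/22) → index 2
j=2: u_2=41/60 ∈ [15/22, 1) → index 3
j=3: u_3=14/15 ∈ [15/22, 1) → index 3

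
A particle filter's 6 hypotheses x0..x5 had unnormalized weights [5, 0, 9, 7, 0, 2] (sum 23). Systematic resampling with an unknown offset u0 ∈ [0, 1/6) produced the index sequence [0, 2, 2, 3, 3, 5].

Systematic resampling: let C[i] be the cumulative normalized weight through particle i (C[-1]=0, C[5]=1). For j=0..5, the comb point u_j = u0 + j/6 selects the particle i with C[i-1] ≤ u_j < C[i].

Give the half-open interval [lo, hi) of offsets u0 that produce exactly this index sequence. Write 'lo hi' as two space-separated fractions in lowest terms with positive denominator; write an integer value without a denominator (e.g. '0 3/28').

5/46 1/6

C = [5/23, 5/23, 14/23, 21/23, 21/23, 1]
j=0 picked index 0: u0 ∈ [0, 5/23)
j=1 picked index 2: u0 ∈ [7/138, 61/138)
j=2 picked index 2: u0 ∈ [-8/69, 19/69)
j=3 picked index 3: u0 ∈ [5/46, 19/46)
j=4 picked index 3: u0 ∈ [-4/69, 17/69)
j=5 picked index 5: u0 ∈ [11/138, 1/6)
intersection: [5/46, 1/6)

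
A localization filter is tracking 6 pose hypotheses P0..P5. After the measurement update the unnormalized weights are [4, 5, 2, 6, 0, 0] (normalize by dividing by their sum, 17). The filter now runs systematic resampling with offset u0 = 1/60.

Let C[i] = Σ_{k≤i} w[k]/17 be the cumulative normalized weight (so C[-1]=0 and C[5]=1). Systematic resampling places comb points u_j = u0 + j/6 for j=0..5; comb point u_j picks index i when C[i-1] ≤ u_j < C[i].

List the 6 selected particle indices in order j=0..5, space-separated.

C = [4/17, 9/17, 11/17, 1, 1, 1]
j=0: u_0=1/60 ∈ [0, 4/17) → index 0
j=1: u_1=11/60 ∈ [0, 4/17) → index 0
j=2: u_2=7/20 ∈ [4/17, 9/17) → index 1
j=3: u_3=31/60 ∈ [4/17, 9/17) → index 1
j=4: u_4=41/60 ∈ [11/17, 1) → index 3
j=5: u_5=17/20 ∈ [11/17, 1) → index 3

0 0 1 1 3 3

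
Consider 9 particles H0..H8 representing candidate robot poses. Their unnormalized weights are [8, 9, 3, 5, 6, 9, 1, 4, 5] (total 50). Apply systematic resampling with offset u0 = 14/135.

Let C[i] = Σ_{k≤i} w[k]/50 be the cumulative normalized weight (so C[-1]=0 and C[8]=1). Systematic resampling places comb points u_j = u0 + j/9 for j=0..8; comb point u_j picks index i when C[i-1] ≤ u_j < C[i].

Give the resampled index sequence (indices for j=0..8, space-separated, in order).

0 1 1 3 4 5 5 7 8

C = [4/25, 17/50, 2/5, 1/2, 31/50, 4/5, 41/50, 9/10, 1]
j=0: u_0=14/135 ∈ [0, 4/25) → index 0
j=1: u_1=29/135 ∈ [4/25, 17/50) → index 1
j=2: u_2=44/135 ∈ [4/25, 17/50) → index 1
j=3: u_3=59/135 ∈ [2/5, 1/2) → index 3
j=4: u_4=74/135 ∈ [1/2, 31/50) → index 4
j=5: u_5=89/135 ∈ [31/50, 4/5) → index 5
j=6: u_6=104/135 ∈ [31/50, 4/5) → index 5
j=7: u_7=119/135 ∈ [41/50, 9/10) → index 7
j=8: u_8=134/135 ∈ [9/10, 1) → index 8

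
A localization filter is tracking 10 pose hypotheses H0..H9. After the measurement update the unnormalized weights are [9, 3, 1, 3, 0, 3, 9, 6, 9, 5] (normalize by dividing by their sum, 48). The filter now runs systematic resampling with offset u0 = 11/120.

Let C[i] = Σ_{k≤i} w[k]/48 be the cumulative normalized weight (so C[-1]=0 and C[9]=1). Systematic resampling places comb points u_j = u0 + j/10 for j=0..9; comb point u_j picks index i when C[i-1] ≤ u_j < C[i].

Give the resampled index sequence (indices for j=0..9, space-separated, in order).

C = [3/16, 1/4, 13/48, 1/3, 1/3, 19/48, 7/12, 17/24, 43/48, 1]
j=0: u_0=11/120 ∈ [0, 3/16) → index 0
j=1: u_1=23/120 ∈ [3/16, 1/4) → index 1
j=2: u_2=7/24 ∈ [13/48, 1/3) → index 3
j=3: u_3=47/120 ∈ [1/3, 19/48) → index 5
j=4: u_4=59/120 ∈ [19/48, 7/12) → index 6
j=5: u_5=71/120 ∈ [7/12, 17/24) → index 7
j=6: u_6=83/120 ∈ [7/12, 17/24) → index 7
j=7: u_7=19/24 ∈ [17/24, 43/48) → index 8
j=8: u_8=107/120 ∈ [17/24, 43/48) → index 8
j=9: u_9=119/120 ∈ [43/48, 1) → index 9

0 1 3 5 6 7 7 8 8 9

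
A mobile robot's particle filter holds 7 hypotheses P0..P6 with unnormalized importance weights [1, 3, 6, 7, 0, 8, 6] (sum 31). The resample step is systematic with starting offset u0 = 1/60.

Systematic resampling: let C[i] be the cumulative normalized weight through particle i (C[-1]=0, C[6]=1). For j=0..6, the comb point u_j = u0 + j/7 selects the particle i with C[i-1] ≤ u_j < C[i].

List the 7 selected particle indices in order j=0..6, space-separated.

C = [1/31, 4/31, 10/31, 17/31, 17/31, 25/31, 1]
j=0: u_0=1/60 ∈ [0, 1/31) → index 0
j=1: u_1=67/420 ∈ [4/31, 10/31) → index 2
j=2: u_2=127/420 ∈ [4/31, 10/31) → index 2
j=3: u_3=187/420 ∈ [10/31, 17/31) → index 3
j=4: u_4=247/420 ∈ [17/31, 25/31) → index 5
j=5: u_5=307/420 ∈ [17/31, 25/31) → index 5
j=6: u_6=367/420 ∈ [25/31, 1) → index 6

0 2 2 3 5 5 6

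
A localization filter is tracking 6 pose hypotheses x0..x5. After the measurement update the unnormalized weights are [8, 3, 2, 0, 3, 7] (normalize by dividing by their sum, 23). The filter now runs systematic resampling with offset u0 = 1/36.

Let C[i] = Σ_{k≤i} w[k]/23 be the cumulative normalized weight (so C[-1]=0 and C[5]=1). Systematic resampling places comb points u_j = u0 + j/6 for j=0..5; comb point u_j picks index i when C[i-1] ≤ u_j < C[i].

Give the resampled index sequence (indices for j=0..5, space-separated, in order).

0 0 1 2 4 5

C = [8/23, 11/23, 13/23, 13/23, 16/23, 1]
j=0: u_0=1/36 ∈ [0, 8/23) → index 0
j=1: u_1=7/36 ∈ [0, 8/23) → index 0
j=2: u_2=13/36 ∈ [8/23, 11/23) → index 1
j=3: u_3=19/36 ∈ [11/23, 13/23) → index 2
j=4: u_4=25/36 ∈ [13/23, 16/23) → index 4
j=5: u_5=31/36 ∈ [16/23, 1) → index 5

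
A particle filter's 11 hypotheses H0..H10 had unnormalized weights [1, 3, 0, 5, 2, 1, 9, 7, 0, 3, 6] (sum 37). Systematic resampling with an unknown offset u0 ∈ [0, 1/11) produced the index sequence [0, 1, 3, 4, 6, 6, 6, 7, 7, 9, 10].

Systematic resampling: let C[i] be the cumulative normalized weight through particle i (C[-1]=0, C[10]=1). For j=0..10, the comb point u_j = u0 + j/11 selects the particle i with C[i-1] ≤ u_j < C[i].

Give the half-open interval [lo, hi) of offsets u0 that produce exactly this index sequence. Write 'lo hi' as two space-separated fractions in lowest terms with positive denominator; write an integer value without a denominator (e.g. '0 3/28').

C = [1/37, 4/37, 4/37, 9/37, 11/37, 12/37, 21/37, 28/37, 28/37, 31/37, 1]
j=0 picked index 0: u0 ∈ [0, 1/37)
j=1 picked index 1: u0 ∈ [-26/407, 7/407)
j=2 picked index 3: u0 ∈ [-30/407, 25/407)
j=3 picked index 4: u0 ∈ [-12/407, 10/407)
j=4 picked index 6: u0 ∈ [-16/407, 83/407)
j=5 picked index 6: u0 ∈ [-53/407, 46/407)
j=6 picked index 6: u0 ∈ [-90/407, 9/407)
j=7 picked index 7: u0 ∈ [-28/407, 49/407)
j=8 picked index 7: u0 ∈ [-65/407, 12/407)
j=9 picked index 9: u0 ∈ [-25/407, 8/407)
j=10 picked index 10: u0 ∈ [-29/407, 1/11)
intersection: [0, 7/407)

0 7/407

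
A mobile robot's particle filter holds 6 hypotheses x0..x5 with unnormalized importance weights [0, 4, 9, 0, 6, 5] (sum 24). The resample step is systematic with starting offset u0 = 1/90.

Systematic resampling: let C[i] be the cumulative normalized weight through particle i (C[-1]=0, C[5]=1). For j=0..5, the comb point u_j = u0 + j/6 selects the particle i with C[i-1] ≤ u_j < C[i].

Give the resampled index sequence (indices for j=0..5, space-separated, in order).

1 2 2 2 4 5

C = [0, 1/6, 13/24, 13/24, 19/24, 1]
j=0: u_0=1/90 ∈ [0, 1/6) → index 1
j=1: u_1=8/45 ∈ [1/6, 13/24) → index 2
j=2: u_2=31/90 ∈ [1/6, 13/24) → index 2
j=3: u_3=23/45 ∈ [1/6, 13/24) → index 2
j=4: u_4=61/90 ∈ [13/24, 19/24) → index 4
j=5: u_5=38/45 ∈ [19/24, 1) → index 5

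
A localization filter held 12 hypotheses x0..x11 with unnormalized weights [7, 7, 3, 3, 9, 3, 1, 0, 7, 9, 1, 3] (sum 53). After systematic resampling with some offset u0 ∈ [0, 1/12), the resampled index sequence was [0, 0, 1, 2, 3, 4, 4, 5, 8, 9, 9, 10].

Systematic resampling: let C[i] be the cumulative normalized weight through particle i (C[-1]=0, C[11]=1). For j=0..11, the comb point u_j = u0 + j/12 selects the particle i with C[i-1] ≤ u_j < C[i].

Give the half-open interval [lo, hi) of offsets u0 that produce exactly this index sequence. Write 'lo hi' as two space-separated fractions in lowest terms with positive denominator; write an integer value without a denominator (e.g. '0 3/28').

3/212 13/636

C = [7/53, 14/53, 17/53, 20/53, 29/53, 32/53, 33/53, 33/53, 40/53, 49/53, 50/53, 1]
j=0 picked index 0: u0 ∈ [0, 7/53)
j=1 picked index 0: u0 ∈ [-1/12, 31/636)
j=2 picked index 1: u0 ∈ [-11/318, 31/318)
j=3 picked index 2: u0 ∈ [3/212, 15/212)
j=4 picked index 3: u0 ∈ [-2/159, 7/159)
j=5 picked index 4: u0 ∈ [-25/636, 83/636)
j=6 picked index 4: u0 ∈ [-13/106, 5/106)
j=7 picked index 5: u0 ∈ [-23/636, 13/636)
j=8 picked index 8: u0 ∈ [-7/159, 14/159)
j=9 picked index 9: u0 ∈ [1/212, 37/212)
j=10 picked index 9: u0 ∈ [-25/318, 29/318)
j=11 picked index 10: u0 ∈ [5/636, 17/636)
intersection: [3/212, 13/636)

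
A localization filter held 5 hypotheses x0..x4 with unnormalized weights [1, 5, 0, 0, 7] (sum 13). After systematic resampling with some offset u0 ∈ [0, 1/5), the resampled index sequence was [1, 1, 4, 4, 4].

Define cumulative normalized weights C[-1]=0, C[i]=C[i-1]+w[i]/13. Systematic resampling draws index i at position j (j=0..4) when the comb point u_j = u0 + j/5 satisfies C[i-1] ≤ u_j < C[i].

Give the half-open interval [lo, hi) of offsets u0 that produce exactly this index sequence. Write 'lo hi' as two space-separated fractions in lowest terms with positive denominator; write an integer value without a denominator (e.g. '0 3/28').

1/13 1/5

C = [1/13, 6/13, 6/13, 6/13, 1]
j=0 picked index 1: u0 ∈ [1/13, 6/13)
j=1 picked index 1: u0 ∈ [-8/65, 17/65)
j=2 picked index 4: u0 ∈ [4/65, 3/5)
j=3 picked index 4: u0 ∈ [-9/65, 2/5)
j=4 picked index 4: u0 ∈ [-22/65, 1/5)
intersection: [1/13, 1/5)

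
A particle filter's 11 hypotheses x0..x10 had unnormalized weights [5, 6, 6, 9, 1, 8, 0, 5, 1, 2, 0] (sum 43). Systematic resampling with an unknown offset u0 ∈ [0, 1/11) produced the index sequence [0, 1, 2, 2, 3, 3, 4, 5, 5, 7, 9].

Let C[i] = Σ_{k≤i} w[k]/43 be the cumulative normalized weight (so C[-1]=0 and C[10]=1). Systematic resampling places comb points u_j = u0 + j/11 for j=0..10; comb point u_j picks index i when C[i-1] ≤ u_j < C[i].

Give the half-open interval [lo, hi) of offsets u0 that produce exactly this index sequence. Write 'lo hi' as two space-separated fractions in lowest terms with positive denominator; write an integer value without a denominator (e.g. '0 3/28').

C = [5/43, 11/43, 17/43, 26/43, 27/43, 35/43, 35/43, 40/43, 41/43, 1, 1]
j=0 picked index 0: u0 ∈ [0, 5/43)
j=1 picked index 1: u0 ∈ [12/473, 78/473)
j=2 picked index 2: u0 ∈ [35/473, 101/473)
j=3 picked index 2: u0 ∈ [-8/473, 58/473)
j=4 picked index 3: u0 ∈ [15/473, 114/473)
j=5 picked index 3: u0 ∈ [-28/473, 71/473)
j=6 picked index 4: u0 ∈ [28/473, 39/473)
j=7 picked index 5: u0 ∈ [-4/473, 84/473)
j=8 picked index 5: u0 ∈ [-47/473, 41/473)
j=9 picked index 7: u0 ∈ [-2/473, 53/473)
j=10 picked index 9: u0 ∈ [21/473, 1/11)
intersection: [35/473, 39/473)

35/473 39/473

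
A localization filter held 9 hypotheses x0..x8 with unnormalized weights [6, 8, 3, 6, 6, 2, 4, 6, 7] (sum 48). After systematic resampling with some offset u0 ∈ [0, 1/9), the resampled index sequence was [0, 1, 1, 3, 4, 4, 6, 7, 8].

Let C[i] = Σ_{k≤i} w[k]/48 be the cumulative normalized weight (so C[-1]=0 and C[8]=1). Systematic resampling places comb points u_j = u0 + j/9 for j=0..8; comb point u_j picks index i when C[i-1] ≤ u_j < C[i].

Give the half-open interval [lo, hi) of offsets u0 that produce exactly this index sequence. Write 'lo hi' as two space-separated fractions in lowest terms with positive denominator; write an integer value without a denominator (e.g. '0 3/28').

C = [1/8, 7/24, 17/48, 23/48, 29/48, 31/48, 35/48, 41/48, 1]
j=0 picked index 0: u0 ∈ [0, 1/8)
j=1 picked index 1: u0 ∈ [1/72, 13/72)
j=2 picked index 1: u0 ∈ [-7/72, 5/72)
j=3 picked index 3: u0 ∈ [1/48, 7/48)
j=4 picked index 4: u0 ∈ [5/144, 23/144)
j=5 picked index 4: u0 ∈ [-11/144, 7/144)
j=6 picked index 6: u0 ∈ [-1/48, 1/16)
j=7 picked index 7: u0 ∈ [-7/144, 11/144)
j=8 picked index 8: u0 ∈ [-5/144, 1/9)
intersection: [5/144, 7/144)

5/144 7/144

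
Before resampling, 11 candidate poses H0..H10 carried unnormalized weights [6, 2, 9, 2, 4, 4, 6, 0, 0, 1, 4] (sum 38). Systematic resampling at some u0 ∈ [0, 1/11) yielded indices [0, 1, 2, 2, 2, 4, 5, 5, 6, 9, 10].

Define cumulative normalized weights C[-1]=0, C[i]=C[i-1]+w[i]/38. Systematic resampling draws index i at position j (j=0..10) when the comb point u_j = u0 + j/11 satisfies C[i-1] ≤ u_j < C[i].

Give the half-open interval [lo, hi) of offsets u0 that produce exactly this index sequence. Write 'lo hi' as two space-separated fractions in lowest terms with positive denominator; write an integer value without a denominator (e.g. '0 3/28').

14/209 31/418

C = [3/19, 4/19, 17/38, 1/2, 23/38, 27/38, 33/38, 33/38, 33/38, 17/19, 1]
j=0 picked index 0: u0 ∈ [0, 3/19)
j=1 picked index 1: u0 ∈ [14/209, 25/209)
j=2 picked index 2: u0 ∈ [6/209, 111/418)
j=3 picked index 2: u0 ∈ [-13/209, 73/418)
j=4 picked index 2: u0 ∈ [-32/209, 35/418)
j=5 picked index 4: u0 ∈ [1/22, 63/418)
j=6 picked index 5: u0 ∈ [25/418, 69/418)
j=7 picked index 5: u0 ∈ [-13/418, 31/418)
j=8 picked index 6: u0 ∈ [-7/418, 59/418)
j=9 picked index 9: u0 ∈ [21/418, 16/209)
j=10 picked index 10: u0 ∈ [-3/209, 1/11)
intersection: [14/209, 31/418)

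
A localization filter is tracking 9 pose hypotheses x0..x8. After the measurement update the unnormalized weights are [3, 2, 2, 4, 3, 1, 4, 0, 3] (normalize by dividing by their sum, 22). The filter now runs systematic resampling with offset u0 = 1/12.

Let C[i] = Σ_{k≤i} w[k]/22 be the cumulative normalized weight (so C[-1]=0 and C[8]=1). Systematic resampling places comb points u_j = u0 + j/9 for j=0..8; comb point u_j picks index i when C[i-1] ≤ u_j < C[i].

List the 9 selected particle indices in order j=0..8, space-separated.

0 1 2 3 4 5 6 6 8

C = [3/22, 5/22, 7/22, 1/2, 7/11, 15/22, 19/22, 19/22, 1]
j=0: u_0=1/12 ∈ [0, 3/22) → index 0
j=1: u_1=7/36 ∈ [3/22, 5/22) → index 1
j=2: u_2=11/36 ∈ [5/22, 7/22) → index 2
j=3: u_3=5/12 ∈ [7/22, 1/2) → index 3
j=4: u_4=19/36 ∈ [1/2, 7/11) → index 4
j=5: u_5=23/36 ∈ [7/11, 15/22) → index 5
j=6: u_6=3/4 ∈ [15/22, 19/22) → index 6
j=7: u_7=31/36 ∈ [15/22, 19/22) → index 6
j=8: u_8=35/36 ∈ [19/22, 1) → index 8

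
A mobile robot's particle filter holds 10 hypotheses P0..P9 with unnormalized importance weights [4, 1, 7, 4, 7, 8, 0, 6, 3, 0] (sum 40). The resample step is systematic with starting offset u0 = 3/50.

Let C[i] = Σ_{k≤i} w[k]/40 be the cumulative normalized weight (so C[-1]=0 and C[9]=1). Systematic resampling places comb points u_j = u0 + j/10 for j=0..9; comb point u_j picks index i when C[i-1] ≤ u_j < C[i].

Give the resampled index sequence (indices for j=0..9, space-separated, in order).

C = [1/10, 1/8, 3/10, 2/5, 23/40, 31/40, 31/40, 37/40, 1, 1]
j=0: u_0=3/50 ∈ [0, 1/10) → index 0
j=1: u_1=4/25 ∈ [1/8, 3/10) → index 2
j=2: u_2=13/50 ∈ [1/8, 3/10) → index 2
j=3: u_3=9/25 ∈ [3/10, 2/5) → index 3
j=4: u_4=23/50 ∈ [2/5, 23/40) → index 4
j=5: u_5=14/25 ∈ [2/5, 23/40) → index 4
j=6: u_6=33/50 ∈ [23/40, 31/40) → index 5
j=7: u_7=19/25 ∈ [23/40, 31/40) → index 5
j=8: u_8=43/50 ∈ [31/40, 37/40) → index 7
j=9: u_9=24/25 ∈ [37/40, 1) → index 8

0 2 2 3 4 4 5 5 7 8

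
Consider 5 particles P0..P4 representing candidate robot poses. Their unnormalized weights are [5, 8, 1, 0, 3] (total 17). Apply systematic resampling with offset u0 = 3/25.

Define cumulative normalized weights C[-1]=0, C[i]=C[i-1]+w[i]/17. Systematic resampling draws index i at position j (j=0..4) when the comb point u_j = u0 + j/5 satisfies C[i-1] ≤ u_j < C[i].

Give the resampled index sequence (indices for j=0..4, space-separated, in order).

0 1 1 1 4

C = [5/17, 13/17, 14/17, 14/17, 1]
j=0: u_0=3/25 ∈ [0, 5/17) → index 0
j=1: u_1=8/25 ∈ [5/17, 13/17) → index 1
j=2: u_2=13/25 ∈ [5/17, 13/17) → index 1
j=3: u_3=18/25 ∈ [5/17, 13/17) → index 1
j=4: u_4=23/25 ∈ [14/17, 1) → index 4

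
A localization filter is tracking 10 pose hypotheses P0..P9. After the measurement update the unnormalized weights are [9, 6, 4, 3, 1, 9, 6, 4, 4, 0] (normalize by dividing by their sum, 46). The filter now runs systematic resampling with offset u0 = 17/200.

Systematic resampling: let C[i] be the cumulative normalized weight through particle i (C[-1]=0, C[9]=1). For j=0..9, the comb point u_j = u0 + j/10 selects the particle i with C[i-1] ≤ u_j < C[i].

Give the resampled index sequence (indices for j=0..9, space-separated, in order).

C = [9/46, 15/46, 19/46, 11/23, 1/2, 16/23, 19/23, 21/23, 1, 1]
j=0: u_0=17/200 ∈ [0, 9/46) → index 0
j=1: u_1=37/200 ∈ [0, 9/46) → index 0
j=2: u_2=57/200 ∈ [9/46, 15/46) → index 1
j=3: u_3=77/200 ∈ [15/46, 19/46) → index 2
j=4: u_4=97/200 ∈ [11/23, 1/2) → index 4
j=5: u_5=117/200 ∈ [1/2, 16/23) → index 5
j=6: u_6=137/200 ∈ [1/2, 16/23) → index 5
j=7: u_7=157/200 ∈ [16/23, 19/23) → index 6
j=8: u_8=177/200 ∈ [19/23, 21/23) → index 7
j=9: u_9=197/200 ∈ [21/23, 1) → index 8

0 0 1 2 4 5 5 6 7 8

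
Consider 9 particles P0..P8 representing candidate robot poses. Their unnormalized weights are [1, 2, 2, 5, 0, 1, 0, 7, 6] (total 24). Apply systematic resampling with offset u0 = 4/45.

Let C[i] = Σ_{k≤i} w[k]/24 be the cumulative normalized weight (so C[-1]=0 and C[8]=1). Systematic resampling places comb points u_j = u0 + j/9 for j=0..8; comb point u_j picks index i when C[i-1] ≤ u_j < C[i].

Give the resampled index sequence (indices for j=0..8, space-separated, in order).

C = [1/24, 1/8, 5/24, 5/12, 5/12, 11/24, 11/24, 3/4, 1]
j=0: u_0=4/45 ∈ [1/24, 1/8) → index 1
j=1: u_1=1/5 ∈ [1/8, 5/24) → index 2
j=2: u_2=14/45 ∈ [5/24, 5/12) → index 3
j=3: u_3=19/45 ∈ [5/12, 11/24) → index 5
j=4: u_4=8/15 ∈ [11/24, 3/4) → index 7
j=5: u_5=29/45 ∈ [11/24, 3/4) → index 7
j=6: u_6=34/45 ∈ [3/4, 1) → index 8
j=7: u_7=13/15 ∈ [3/4, 1) → index 8
j=8: u_8=44/45 ∈ [3/4, 1) → index 8

1 2 3 5 7 7 8 8 8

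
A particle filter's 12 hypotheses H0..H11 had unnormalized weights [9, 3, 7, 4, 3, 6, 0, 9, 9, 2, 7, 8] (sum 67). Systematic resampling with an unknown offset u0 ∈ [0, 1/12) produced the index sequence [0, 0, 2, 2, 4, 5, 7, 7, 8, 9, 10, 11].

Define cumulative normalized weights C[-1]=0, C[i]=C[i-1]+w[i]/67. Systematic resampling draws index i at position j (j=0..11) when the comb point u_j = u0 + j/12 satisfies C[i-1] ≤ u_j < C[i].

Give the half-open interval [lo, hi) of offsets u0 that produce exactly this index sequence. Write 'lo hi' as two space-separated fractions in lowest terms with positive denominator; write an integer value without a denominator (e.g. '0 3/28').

5/402 7/268

C = [9/67, 12/67, 19/67, 23/67, 26/67, 32/67, 32/67, 41/67, 50/67, 52/67, 59/67, 1]
j=0 picked index 0: u0 ∈ [0, 9/67)
j=1 picked index 0: u0 ∈ [-1/12, 41/804)
j=2 picked index 2: u0 ∈ [5/402, 47/402)
j=3 picked index 2: u0 ∈ [-19/268, 9/268)
j=4 picked index 4: u0 ∈ [2/201, 11/201)
j=5 picked index 5: u0 ∈ [-23/804, 49/804)
j=6 picked index 7: u0 ∈ [-3/134, 15/134)
j=7 picked index 7: u0 ∈ [-85/804, 23/804)
j=8 picked index 8: u0 ∈ [-11/201, 16/201)
j=9 picked index 9: u0 ∈ [-1/268, 7/268)
j=10 picked index 10: u0 ∈ [-23/402, 19/402)
j=11 picked index 11: u0 ∈ [-29/804, 1/12)
intersection: [5/402, 7/268)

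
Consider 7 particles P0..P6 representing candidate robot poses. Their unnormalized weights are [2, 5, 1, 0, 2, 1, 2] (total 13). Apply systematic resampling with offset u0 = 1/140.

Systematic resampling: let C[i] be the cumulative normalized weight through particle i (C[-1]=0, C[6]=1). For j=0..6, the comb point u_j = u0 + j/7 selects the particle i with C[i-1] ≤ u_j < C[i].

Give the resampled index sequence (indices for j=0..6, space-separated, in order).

C = [2/13, 7/13, 8/13, 8/13, 10/13, 11/13, 1]
j=0: u_0=1/140 ∈ [0, 2/13) → index 0
j=1: u_1=3/20 ∈ [0, 2/13) → index 0
j=2: u_2=41/140 ∈ [2/13, 7/13) → index 1
j=3: u_3=61/140 ∈ [2/13, 7/13) → index 1
j=4: u_4=81/140 ∈ [7/13, 8/13) → index 2
j=5: u_5=101/140 ∈ [8/13, 10/13) → index 4
j=6: u_6=121/140 ∈ [11/13, 1) → index 6

0 0 1 1 2 4 6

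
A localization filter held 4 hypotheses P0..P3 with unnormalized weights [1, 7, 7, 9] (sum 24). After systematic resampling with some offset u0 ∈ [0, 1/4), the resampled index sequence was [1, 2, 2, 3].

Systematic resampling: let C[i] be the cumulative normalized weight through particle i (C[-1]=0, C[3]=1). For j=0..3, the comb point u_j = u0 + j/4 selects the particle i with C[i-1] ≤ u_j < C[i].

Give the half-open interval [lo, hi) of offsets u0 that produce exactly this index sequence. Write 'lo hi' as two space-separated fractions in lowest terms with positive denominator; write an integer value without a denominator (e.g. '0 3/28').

1/12 1/8

C = [1/24, 1/3, 5/8, 1]
j=0 picked index 1: u0 ∈ [1/24, 1/3)
j=1 picked index 2: u0 ∈ [1/12, 3/8)
j=2 picked index 2: u0 ∈ [-1/6, 1/8)
j=3 picked index 3: u0 ∈ [-1/8, 1/4)
intersection: [1/12, 1/8)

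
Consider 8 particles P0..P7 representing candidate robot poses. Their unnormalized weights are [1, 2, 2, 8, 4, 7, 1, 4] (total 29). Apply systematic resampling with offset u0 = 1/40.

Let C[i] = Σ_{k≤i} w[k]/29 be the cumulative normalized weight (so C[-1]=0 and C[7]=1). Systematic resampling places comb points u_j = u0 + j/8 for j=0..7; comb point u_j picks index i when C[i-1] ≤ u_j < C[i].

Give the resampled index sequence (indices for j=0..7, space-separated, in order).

C = [1/29, 3/29, 5/29, 13/29, 17/29, 24/29, 25/29, 1]
j=0: u_0=1/40 ∈ [0, 1/29) → index 0
j=1: u_1=3/20 ∈ [3/29, 5/29) → index 2
j=2: u_2=11/40 ∈ [5/29, 13/29) → index 3
j=3: u_3=2/5 ∈ [5/29, 13/29) → index 3
j=4: u_4=21/40 ∈ [13/29, 17/29) → index 4
j=5: u_5=13/20 ∈ [17/29, 24/29) → index 5
j=6: u_6=31/40 ∈ [17/29, 24/29) → index 5
j=7: u_7=9/10 ∈ [25/29, 1) → index 7

0 2 3 3 4 5 5 7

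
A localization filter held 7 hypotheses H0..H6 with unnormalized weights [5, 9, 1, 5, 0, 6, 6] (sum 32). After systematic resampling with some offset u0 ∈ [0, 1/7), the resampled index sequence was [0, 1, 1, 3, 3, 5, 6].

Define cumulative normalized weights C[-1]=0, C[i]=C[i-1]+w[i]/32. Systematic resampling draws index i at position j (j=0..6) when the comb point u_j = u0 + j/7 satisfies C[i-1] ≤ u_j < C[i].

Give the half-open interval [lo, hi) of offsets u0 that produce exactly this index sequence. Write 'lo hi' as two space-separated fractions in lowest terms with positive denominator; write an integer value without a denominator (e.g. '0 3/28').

9/224 3/56

C = [5/32, 7/16, 15/32, 5/8, 5/8, 13/16, 1]
j=0 picked index 0: u0 ∈ [0, 5/32)
j=1 picked index 1: u0 ∈ [3/224, 33/112)
j=2 picked index 1: u0 ∈ [-29/224, 17/112)
j=3 picked index 3: u0 ∈ [9/224, 11/56)
j=4 picked index 3: u0 ∈ [-23/224, 3/56)
j=5 picked index 5: u0 ∈ [-5/56, 11/112)
j=6 picked index 6: u0 ∈ [-5/112, 1/7)
intersection: [9/224, 3/56)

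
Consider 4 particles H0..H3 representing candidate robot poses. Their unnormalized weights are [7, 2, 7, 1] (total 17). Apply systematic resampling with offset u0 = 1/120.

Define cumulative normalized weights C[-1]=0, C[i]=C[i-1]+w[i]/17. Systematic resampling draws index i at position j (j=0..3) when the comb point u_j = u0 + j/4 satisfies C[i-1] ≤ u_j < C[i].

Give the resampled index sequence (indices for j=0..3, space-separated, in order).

C = [7/17, 9/17, 16/17, 1]
j=0: u_0=1/120 ∈ [0, 7/17) → index 0
j=1: u_1=31/120 ∈ [0, 7/17) → index 0
j=2: u_2=61/120 ∈ [7/17, 9/17) → index 1
j=3: u_3=91/120 ∈ [9/17, 16/17) → index 2

0 0 1 2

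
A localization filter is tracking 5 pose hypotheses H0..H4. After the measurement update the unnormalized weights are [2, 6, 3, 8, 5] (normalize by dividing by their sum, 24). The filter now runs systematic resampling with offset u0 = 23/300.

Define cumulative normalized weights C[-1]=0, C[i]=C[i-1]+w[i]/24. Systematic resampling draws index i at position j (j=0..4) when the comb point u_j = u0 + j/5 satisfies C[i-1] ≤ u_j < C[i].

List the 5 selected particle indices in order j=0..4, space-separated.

0 1 3 3 4

C = [1/12, 1/3, 11/24, 19/24, 1]
j=0: u_0=23/300 ∈ [0, 1/12) → index 0
j=1: u_1=83/300 ∈ [1/12, 1/3) → index 1
j=2: u_2=143/300 ∈ [11/24, 19/24) → index 3
j=3: u_3=203/300 ∈ [11/24, 19/24) → index 3
j=4: u_4=263/300 ∈ [19/24, 1) → index 4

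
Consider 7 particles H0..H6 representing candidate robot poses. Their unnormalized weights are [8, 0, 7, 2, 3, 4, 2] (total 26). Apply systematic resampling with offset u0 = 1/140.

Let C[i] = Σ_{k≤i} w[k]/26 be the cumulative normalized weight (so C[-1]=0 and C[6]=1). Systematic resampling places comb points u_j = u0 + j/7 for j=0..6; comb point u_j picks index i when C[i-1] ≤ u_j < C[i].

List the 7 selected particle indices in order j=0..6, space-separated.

0 0 0 2 3 4 5

C = [4/13, 4/13, 15/26, 17/26, 10/13, 12/13, 1]
j=0: u_0=1/140 ∈ [0, 4/13) → index 0
j=1: u_1=3/20 ∈ [0, 4/13) → index 0
j=2: u_2=41/140 ∈ [0, 4/13) → index 0
j=3: u_3=61/140 ∈ [4/13, 15/26) → index 2
j=4: u_4=81/140 ∈ [15/26, 17/26) → index 3
j=5: u_5=101/140 ∈ [17/26, 10/13) → index 4
j=6: u_6=121/140 ∈ [10/13, 12/13) → index 5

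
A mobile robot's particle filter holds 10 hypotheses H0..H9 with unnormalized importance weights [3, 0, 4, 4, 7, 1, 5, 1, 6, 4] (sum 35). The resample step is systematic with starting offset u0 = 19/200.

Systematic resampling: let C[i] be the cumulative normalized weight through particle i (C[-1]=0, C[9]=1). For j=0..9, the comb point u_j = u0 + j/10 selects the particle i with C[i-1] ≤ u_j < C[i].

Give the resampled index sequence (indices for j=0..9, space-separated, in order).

C = [3/35, 3/35, 1/5, 11/35, 18/35, 19/35, 24/35, 5/7, 31/35, 1]
j=0: u_0=19/200 ∈ [3/35, 1/5) → index 2
j=1: u_1=39/200 ∈ [3/35, 1/5) → index 2
j=2: u_2=59/200 ∈ [1/5, 11/35) → index 3
j=3: u_3=79/200 ∈ [11/35, 18/35) → index 4
j=4: u_4=99/200 ∈ [11/35, 18/35) → index 4
j=5: u_5=119/200 ∈ [19/35, 24/35) → index 6
j=6: u_6=139/200 ∈ [24/35, 5/7) → index 7
j=7: u_7=159/200 ∈ [5/7, 31/35) → index 8
j=8: u_8=179/200 ∈ [31/35, 1) → index 9
j=9: u_9=199/200 ∈ [31/35, 1) → index 9

2 2 3 4 4 6 7 8 9 9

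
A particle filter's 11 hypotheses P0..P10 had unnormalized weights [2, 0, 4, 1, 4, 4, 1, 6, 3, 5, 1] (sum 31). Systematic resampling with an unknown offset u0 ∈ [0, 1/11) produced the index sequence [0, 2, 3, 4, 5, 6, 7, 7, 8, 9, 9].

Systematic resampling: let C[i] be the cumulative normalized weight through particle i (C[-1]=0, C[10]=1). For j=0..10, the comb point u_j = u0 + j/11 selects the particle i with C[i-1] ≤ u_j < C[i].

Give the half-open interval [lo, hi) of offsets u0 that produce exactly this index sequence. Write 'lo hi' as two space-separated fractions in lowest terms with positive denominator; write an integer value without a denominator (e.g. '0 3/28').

C = [2/31, 2/31, 6/31, 7/31, 11/31, 15/31, 16/31, 22/31, 25/31, 30/31, 1]
j=0 picked index 0: u0 ∈ [0, 2/31)
j=1 picked index 2: u0 ∈ [-9/341, 35/341)
j=2 picked index 3: u0 ∈ [4/341, 15/341)
j=3 picked index 4: u0 ∈ [-16/341, 28/341)
j=4 picked index 5: u0 ∈ [-3/341, 41/341)
j=5 picked index 6: u0 ∈ [10/341, 21/341)
j=6 picked index 7: u0 ∈ [-10/341, 56/341)
j=7 picked index 7: u0 ∈ [-41/341, 25/341)
j=8 picked index 8: u0 ∈ [-6/341, 27/341)
j=9 picked index 9: u0 ∈ [-4/341, 51/341)
j=10 picked index 9: u0 ∈ [-35/341, 20/341)
intersection: [10/341, 15/341)

10/341 15/341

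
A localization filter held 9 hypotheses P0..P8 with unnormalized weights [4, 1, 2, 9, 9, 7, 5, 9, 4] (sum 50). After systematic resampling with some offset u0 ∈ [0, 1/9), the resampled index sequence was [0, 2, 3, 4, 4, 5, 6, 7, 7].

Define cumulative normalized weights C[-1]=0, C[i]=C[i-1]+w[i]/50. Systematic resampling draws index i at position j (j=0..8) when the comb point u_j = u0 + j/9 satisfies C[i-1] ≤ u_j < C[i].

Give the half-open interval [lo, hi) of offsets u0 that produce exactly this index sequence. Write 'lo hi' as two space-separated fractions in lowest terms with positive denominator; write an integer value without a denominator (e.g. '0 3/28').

C = [2/25, 1/10, 7/50, 8/25, 1/2, 16/25, 37/50, 23/25, 1]
j=0 picked index 0: u0 ∈ [0, 2/25)
j=1 picked index 2: u0 ∈ [-1/90, 13/450)
j=2 picked index 3: u0 ∈ [-37/450, 22/225)
j=3 picked index 4: u0 ∈ [-1/75, 1/6)
j=4 picked index 4: u0 ∈ [-28/225, 1/18)
j=5 picked index 5: u0 ∈ [-1/18, 19/225)
j=6 picked index 6: u0 ∈ [-2/75, 11/150)
j=7 picked index 7: u0 ∈ [-17/450, 32/225)
j=8 picked index 7: u0 ∈ [-67/450, 7/225)
intersection: [0, 13/450)

0 13/450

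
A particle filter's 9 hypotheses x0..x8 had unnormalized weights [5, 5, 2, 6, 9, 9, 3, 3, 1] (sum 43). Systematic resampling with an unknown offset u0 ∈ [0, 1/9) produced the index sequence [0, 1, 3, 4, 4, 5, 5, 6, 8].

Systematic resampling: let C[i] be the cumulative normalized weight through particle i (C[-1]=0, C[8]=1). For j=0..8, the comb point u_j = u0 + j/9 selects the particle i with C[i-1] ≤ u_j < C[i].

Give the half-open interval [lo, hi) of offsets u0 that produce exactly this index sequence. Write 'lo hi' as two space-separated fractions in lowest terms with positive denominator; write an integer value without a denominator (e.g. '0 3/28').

34/387 1/9

C = [5/43, 10/43, 12/43, 18/43, 27/43, 36/43, 39/43, 42/43, 1]
j=0 picked index 0: u0 ∈ [0, 5/43)
j=1 picked index 1: u0 ∈ [2/387, 47/387)
j=2 picked index 3: u0 ∈ [22/387, 76/387)
j=3 picked index 4: u0 ∈ [11/129, 38/129)
j=4 picked index 4: u0 ∈ [-10/387, 71/387)
j=5 picked index 5: u0 ∈ [28/387, 109/387)
j=6 picked index 5: u0 ∈ [-5/129, 22/129)
j=7 picked index 6: u0 ∈ [23/387, 50/387)
j=8 picked index 8: u0 ∈ [34/387, 1/9)
intersection: [34/387, 1/9)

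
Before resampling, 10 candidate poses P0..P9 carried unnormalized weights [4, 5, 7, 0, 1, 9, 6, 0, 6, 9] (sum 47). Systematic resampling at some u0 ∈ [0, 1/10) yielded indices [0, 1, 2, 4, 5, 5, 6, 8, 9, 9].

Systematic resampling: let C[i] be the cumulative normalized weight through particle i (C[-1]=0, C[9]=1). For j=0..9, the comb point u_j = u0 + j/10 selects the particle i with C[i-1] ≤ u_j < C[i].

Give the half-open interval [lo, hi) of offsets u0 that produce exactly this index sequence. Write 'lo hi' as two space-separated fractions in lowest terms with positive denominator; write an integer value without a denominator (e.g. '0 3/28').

19/470 5/94

C = [4/47, 9/47, 16/47, 16/47, 17/47, 26/47, 32/47, 32/47, 38/47, 1]
j=0 picked index 0: u0 ∈ [0, 4/47)
j=1 picked index 1: u0 ∈ [-7/470, 43/470)
j=2 picked index 2: u0 ∈ [-2/235, 33/235)
j=3 picked index 4: u0 ∈ [19/470, 29/470)
j=4 picked index 5: u0 ∈ [-9/235, 36/235)
j=5 picked index 5: u0 ∈ [-13/94, 5/94)
j=6 picked index 6: u0 ∈ [-11/235, 19/235)
j=7 picked index 8: u0 ∈ [-9/470, 51/470)
j=8 picked index 9: u0 ∈ [2/235, 1/5)
j=9 picked index 9: u0 ∈ [-43/470, 1/10)
intersection: [19/470, 5/94)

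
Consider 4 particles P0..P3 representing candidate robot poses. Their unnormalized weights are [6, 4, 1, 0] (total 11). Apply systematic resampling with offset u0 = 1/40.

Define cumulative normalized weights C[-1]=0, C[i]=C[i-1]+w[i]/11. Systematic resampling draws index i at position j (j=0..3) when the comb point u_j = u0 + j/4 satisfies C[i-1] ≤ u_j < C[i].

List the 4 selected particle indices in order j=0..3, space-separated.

0 0 0 1

C = [6/11, 10/11, 1, 1]
j=0: u_0=1/40 ∈ [0, 6/11) → index 0
j=1: u_1=11/40 ∈ [0, 6/11) → index 0
j=2: u_2=21/40 ∈ [0, 6/11) → index 0
j=3: u_3=31/40 ∈ [6/11, 10/11) → index 1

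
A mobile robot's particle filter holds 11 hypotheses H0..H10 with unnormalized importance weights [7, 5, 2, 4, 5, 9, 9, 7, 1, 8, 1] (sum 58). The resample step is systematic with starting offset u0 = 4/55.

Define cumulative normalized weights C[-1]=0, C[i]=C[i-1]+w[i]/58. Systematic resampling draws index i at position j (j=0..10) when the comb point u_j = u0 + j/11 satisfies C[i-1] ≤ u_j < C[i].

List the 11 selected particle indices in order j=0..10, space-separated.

C = [7/58, 6/29, 7/29, 9/29, 23/58, 16/29, 41/58, 24/29, 49/58, 57/58, 1]
j=0: u_0=4/55 ∈ [0, 7/58) → index 0
j=1: u_1=9/55 ∈ [7/58, 6/29) → index 1
j=2: u_2=14/55 ∈ [7/29, 9/29) → index 3
j=3: u_3=19/55 ∈ [9/29, 23/58) → index 4
j=4: u_4=24/55 ∈ [23/58, 16/29) → index 5
j=5: u_5=29/55 ∈ [23/58, 16/29) → index 5
j=6: u_6=34/55 ∈ [16/29, 41/58) → index 6
j=7: u_7=39/55 ∈ [41/58, 24/29) → index 7
j=8: u_8=4/5 ∈ [41/58, 24/29) → index 7
j=9: u_9=49/55 ∈ [49/58, 57/58) → index 9
j=10: u_10=54/55 ∈ [49/58, 57/58) → index 9

0 1 3 4 5 5 6 7 7 9 9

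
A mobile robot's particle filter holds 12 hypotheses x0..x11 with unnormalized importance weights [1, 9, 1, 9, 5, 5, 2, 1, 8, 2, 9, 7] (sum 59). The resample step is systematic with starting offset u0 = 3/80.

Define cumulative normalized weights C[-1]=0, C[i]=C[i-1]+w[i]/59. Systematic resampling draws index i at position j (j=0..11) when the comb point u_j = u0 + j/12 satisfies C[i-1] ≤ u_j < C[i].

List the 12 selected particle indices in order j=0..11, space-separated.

C = [1/59, 10/59, 11/59, 20/59, 25/59, 30/59, 32/59, 33/59, 41/59, 43/59, 52/59, 1]
j=0: u_0=3/80 ∈ [1/59, 10/59) → index 1
j=1: u_1=29/240 ∈ [1/59, 10/59) → index 1
j=2: u_2=49/240 ∈ [11/59, 20/59) → index 3
j=3: u_3=23/80 ∈ [11/59, 20/59) → index 3
j=4: u_4=89/240 ∈ [20/59, 25/59) → index 4
j=5: u_5=109/240 ∈ [25/59, 30/59) → index 5
j=6: u_6=43/80 ∈ [30/59, 32/59) → index 6
j=7: u_7=149/240 ∈ [33/59, 41/59) → index 8
j=8: u_8=169/240 ∈ [41/59, 43/59) → index 9
j=9: u_9=63/80 ∈ [43/59, 52/59) → index 10
j=10: u_10=209/240 ∈ [43/59, 52/59) → index 10
j=11: u_11=229/240 ∈ [52/59, 1) → index 11

1 1 3 3 4 5 6 8 9 10 10 11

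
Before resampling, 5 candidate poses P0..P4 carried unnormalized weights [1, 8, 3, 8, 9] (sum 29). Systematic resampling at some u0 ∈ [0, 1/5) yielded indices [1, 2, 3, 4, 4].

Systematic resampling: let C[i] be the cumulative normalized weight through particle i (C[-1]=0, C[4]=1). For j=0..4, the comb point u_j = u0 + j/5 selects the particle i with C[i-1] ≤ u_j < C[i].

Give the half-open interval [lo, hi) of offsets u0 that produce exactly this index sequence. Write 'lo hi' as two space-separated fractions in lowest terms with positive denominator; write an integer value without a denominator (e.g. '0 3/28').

C = [1/29, 9/29, 12/29, 20/29, 1]
j=0 picked index 1: u0 ∈ [1/29, 9/29)
j=1 picked index 2: u0 ∈ [16/145, 31/145)
j=2 picked index 3: u0 ∈ [2/145, 42/145)
j=3 picked index 4: u0 ∈ [13/145, 2/5)
j=4 picked index 4: u0 ∈ [-16/145, 1/5)
intersection: [16/145, 1/5)

16/145 1/5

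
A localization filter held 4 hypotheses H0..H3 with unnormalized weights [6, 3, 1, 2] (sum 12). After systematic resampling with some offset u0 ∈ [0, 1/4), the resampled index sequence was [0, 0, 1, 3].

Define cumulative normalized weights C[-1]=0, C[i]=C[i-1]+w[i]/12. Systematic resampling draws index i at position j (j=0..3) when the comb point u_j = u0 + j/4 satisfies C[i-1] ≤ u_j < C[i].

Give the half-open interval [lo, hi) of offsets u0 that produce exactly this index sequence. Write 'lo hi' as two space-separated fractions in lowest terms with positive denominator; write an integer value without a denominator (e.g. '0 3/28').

1/12 1/4

C = [1/2, 3/4, 5/6, 1]
j=0 picked index 0: u0 ∈ [0, 1/2)
j=1 picked index 0: u0 ∈ [-1/4, 1/4)
j=2 picked index 1: u0 ∈ [0, 1/4)
j=3 picked index 3: u0 ∈ [1/12, 1/4)
intersection: [1/12, 1/4)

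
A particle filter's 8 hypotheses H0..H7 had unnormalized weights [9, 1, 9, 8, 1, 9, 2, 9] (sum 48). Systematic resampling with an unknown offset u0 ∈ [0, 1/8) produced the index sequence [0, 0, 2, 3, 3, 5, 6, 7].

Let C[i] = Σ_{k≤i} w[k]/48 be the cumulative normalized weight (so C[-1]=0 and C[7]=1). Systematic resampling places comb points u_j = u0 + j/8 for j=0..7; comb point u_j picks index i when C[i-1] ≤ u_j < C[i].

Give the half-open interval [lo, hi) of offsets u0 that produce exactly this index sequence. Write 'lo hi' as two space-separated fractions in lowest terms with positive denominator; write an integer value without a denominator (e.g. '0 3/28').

C = [3/16, 5/24, 19/48, 9/16, 7/12, 37/48, 13/16, 1]
j=0 picked index 0: u0 ∈ [0, 3/16)
j=1 picked index 0: u0 ∈ [-1/8, 1/16)
j=2 picked index 2: u0 ∈ [-1/24, 7/48)
j=3 picked index 3: u0 ∈ [1/48, 3/16)
j=4 picked index 3: u0 ∈ [-5/48, 1/16)
j=5 picked index 5: u0 ∈ [-1/24, 7/48)
j=6 picked index 6: u0 ∈ [1/48, 1/16)
j=7 picked index 7: u0 ∈ [-1/16, 1/8)
intersection: [1/48, 1/16)

1/48 1/16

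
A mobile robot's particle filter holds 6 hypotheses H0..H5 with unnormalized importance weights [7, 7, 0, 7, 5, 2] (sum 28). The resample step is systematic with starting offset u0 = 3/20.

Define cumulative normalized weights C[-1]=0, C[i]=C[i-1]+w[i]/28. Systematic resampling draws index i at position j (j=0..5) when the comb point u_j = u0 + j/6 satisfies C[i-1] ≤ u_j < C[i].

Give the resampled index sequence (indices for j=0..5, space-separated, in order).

C = [1/4, 1/2, 1/2, 3/4, 13/14, 1]
j=0: u_0=3/20 ∈ [0, 1/4) → index 0
j=1: u_1=19/60 ∈ [1/4, 1/2) → index 1
j=2: u_2=29/60 ∈ [1/4, 1/2) → index 1
j=3: u_3=13/20 ∈ [1/2, 3/4) → index 3
j=4: u_4=49/60 ∈ [3/4, 13/14) → index 4
j=5: u_5=59/60 ∈ [13/14, 1) → index 5

0 1 1 3 4 5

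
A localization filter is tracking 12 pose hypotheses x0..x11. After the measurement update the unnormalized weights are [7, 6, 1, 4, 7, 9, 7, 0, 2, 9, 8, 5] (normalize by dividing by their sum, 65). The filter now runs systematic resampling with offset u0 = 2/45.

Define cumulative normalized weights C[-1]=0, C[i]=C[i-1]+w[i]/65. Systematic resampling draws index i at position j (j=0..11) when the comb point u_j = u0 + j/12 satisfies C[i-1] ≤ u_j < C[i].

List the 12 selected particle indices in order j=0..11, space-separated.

C = [7/65, 1/5, 14/65, 18/65, 5/13, 34/65, 41/65, 41/65, 43/65, 4/5, 12/13, 1]
j=0: u_0=2/45 ∈ [0, 7/65) → index 0
j=1: u_1=23/180 ∈ [7/65, 1/5) → index 1
j=2: u_2=19/90 ∈ [1/5, 14/65) → index 2
j=3: u_3=53/180 ∈ [18/65, 5/13) → index 4
j=4: u_4=17/45 ∈ [18/65, 5/13) → index 4
j=5: u_5=83/180 ∈ [5/13, 34/65) → index 5
j=6: u_6=49/90 ∈ [34/65, 41/65) → index 6
j=7: u_7=113/180 ∈ [34/65, 41/65) → index 6
j=8: u_8=32/45 ∈ [43/65, 4/5) → index 9
j=9: u_9=143/180 ∈ [43/65, 4/5) → index 9
j=10: u_10=79/90 ∈ [4/5, 12/13) → index 10
j=11: u_11=173/180 ∈ [12/13, 1) → index 11

0 1 2 4 4 5 6 6 9 9 10 11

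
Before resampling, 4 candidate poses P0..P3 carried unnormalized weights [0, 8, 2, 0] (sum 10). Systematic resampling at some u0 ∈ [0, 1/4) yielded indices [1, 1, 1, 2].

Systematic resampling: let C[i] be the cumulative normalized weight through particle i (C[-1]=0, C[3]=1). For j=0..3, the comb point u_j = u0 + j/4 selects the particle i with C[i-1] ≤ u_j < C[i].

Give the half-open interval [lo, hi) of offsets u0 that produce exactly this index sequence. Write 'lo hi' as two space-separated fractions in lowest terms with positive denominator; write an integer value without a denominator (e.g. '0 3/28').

1/20 1/4

C = [0, 4/5, 1, 1]
j=0 picked index 1: u0 ∈ [0, 4/5)
j=1 picked index 1: u0 ∈ [-1/4, 11/20)
j=2 picked index 1: u0 ∈ [-1/2, 3/10)
j=3 picked index 2: u0 ∈ [1/20, 1/4)
intersection: [1/20, 1/4)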